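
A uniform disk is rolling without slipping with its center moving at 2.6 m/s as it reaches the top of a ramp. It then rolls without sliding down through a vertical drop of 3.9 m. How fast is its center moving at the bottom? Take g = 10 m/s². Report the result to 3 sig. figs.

For this body I = (1/2)MR², i.e. k = I/(MR²) = 0.5.
Since it rolls without slipping, ω = v/R and KE = ½Mv² + ½Iω² = ½(1+k)Mv² = (3/4)Mv².
Conserving energy between top and bottom: (3/4)Mv² = (3/4)Mv₀² + Mgh, hence v² = v₀² + 2gh/(1+k).
v = √(2.6² + 2×10×3.9/1.5) = √58.76 ≈ 7.67 m/s.

v ≈ 7.67 m/s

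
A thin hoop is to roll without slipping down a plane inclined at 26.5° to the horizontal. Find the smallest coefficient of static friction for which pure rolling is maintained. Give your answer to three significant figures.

The moment of inertia is MR², giving k ≡ I/(MR²) = 1.
Translational: Mg sinθ − f = Ma. Rotational about the CM: fR = Iα = kMRa, so f = kMa.
These give a = g sinθ/(1+k) and the required friction f = kMg sinθ/(1+k).
With N = Mg cosθ, the no-slip condition f ≤ μN gives μ_min = f/N = k tanθ/(1+k).
μ_min = 1 × tan26.5° / 2 ≈ 0.249.

μ_min ≈ 0.249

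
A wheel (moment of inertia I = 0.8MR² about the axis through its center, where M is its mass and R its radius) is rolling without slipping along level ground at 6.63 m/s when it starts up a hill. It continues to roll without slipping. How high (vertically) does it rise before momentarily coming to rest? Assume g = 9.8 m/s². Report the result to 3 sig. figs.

h ≈ 4.04 m

The moment of inertia is 0.8MR², giving k ≡ I/(MR²) = 0.8.
Since it rolls without slipping, ω = v/R and KE = ½Mv² + ½Iω² = ½(1+k)Mv² = (9/10)Mv².
All of this converts to potential energy at the highest point: (9/10)Mv₀² = Mgh.
Thus h = (1+k)v₀²/(2g) = 1.8 × 6.63² / (2 × 9.8) ≈ 4.04 m.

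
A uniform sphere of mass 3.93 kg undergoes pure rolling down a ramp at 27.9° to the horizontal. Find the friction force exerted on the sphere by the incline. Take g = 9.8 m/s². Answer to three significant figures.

Here I = (2/5)MR², so the shape factor k = I/(MR²) = 0.4.
Translational: Mg sinθ − f = Ma. Rotational about the CM: fR = Iα = kMRa, so f = kMa.
Combining, a = g sinθ/(1+k) and f = kMa = kMg sinθ/(1+k).
f = 0.4 × 3.93 × 9.8 × sin27.9° / 1.4 ≈ 5.15 N.

f ≈ 5.15 N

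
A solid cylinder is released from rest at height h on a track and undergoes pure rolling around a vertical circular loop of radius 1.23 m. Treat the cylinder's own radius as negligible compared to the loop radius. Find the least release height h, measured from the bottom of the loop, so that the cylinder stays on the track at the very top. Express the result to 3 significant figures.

h_min ≈ 3.38 m

With I = (1/2)MR², the ratio k = I/(MR²) is 0.5.
At the top, contact is just lost when gravity alone supplies the centripetal force: Mg = Mv_top²/r, i.e. v_top² = gr.
With ω = v/R, the kinetic energy at speed v is ½(1+k)Mv² = (3/4)Mv².
Energy conservation from release (height h) to the top (height 2r): Mgh = Mg(2r) + (3/4)M·gr.
Thus h_min = 2r + (1+k)r/2 = r(2 + 1.5/2) = 1.23 × 2.75 ≈ 3.38 m.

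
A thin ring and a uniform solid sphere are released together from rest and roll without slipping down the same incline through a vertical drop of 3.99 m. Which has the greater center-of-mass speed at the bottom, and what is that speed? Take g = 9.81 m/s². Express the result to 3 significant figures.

For rolling without slipping, Mgh = ½(1+k)Mv² where k = I/(MR²), so v = √(2gh/(1+k)).
Thin ring: k = 1, giving v = √(2×9.81×3.99/2) = 6.256 m/s.
Uniform solid sphere: k = 0.4, giving v = √(2×9.81×3.99/1.4) = 7.478 m/s.
The smaller k wins: the uniform solid sphere, at ≈ 7.48 m/s.

the uniform solid sphere, at v ≈ 7.48 m/s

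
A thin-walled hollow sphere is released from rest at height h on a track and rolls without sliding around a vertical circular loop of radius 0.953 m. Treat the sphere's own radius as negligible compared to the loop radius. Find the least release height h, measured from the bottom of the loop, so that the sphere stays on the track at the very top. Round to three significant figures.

With I = (2/3)MR², the ratio k = I/(MR²) is 2/3.
At the top of the loop, the minimum-contact condition is Mg = Mv_top²/r, so v_top² = gr.
With ω = v/R, the kinetic energy at speed v is ½(1+k)Mv² = (5/6)Mv².
Energy conservation from release (height h) to the top (height 2r): Mgh = Mg(2r) + (5/6)M·gr.
Thus h_min = 2r + (1+k)r/2 = r(2 + 1.667/2) = 0.953 × 2.833 ≈ 2.70 m.

h_min ≈ 2.70 m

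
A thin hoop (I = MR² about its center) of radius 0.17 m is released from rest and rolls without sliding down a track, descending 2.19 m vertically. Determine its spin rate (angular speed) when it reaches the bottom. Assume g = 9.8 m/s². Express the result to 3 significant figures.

For this body I = MR², i.e. k = I/(MR²) = 1.
Pure rolling means v = ωR; then KE = ½Mv² + ½I(v/R)² = ½(1+k)Mv² = Mv².
Energy conservation Mgh = ½(1+k)Mv² gives v = √(2gh/(1+k)) = √(2 × 9.8 × 2.19 / 2) = 4.633 m/s.
Then ω = v/R = 4.633 / 0.17 ≈ 27.3 rad/s.

ω ≈ 27.3 rad/s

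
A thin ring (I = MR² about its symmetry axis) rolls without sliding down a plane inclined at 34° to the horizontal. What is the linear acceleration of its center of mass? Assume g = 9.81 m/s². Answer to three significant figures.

The moment of inertia is MR², giving k ≡ I/(MR²) = 1.
Translational: Mg sinθ − f = Ma. Rotational about the CM: fR = Iα = kMRa, so f = kMa.
Eliminating f: Mg sinθ = (1+k)Ma, so a = g sinθ/(1+k) = 9.81 × sin34° / 2 ≈ 2.74 m/s².

a ≈ 2.74 m/s²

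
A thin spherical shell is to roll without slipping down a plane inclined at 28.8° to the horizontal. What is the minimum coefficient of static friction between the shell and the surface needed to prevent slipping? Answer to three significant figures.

With I = (2/3)MR², the ratio k = I/(MR²) is 2/3.
Along the incline Mg sinθ − f = Ma, and torque about the center fR = Iα = kMR²(a/R) gives f = kMa.
These give a = g sinθ/(1+k) and the required friction f = kMg sinθ/(1+k).
With N = Mg cosθ, the no-slip condition f ≤ μN gives μ_min = f/N = k tanθ/(1+k).
μ_min = (2/3) × tan28.8° / 1.667 ≈ 0.220.

μ_min ≈ 0.220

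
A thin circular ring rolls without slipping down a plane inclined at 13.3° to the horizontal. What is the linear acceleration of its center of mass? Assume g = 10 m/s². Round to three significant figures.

a ≈ 1.15 m/s²

Here I = MR², so the shape factor k = I/(MR²) = 1.
Along the incline Mg sinθ − f = Ma, and torque about the center fR = Iα = kMR²(a/R) gives f = kMa.
Eliminating f: Mg sinθ = (1+k)Ma, so a = g sinθ/(1+k) = 10 × sin13.3° / 2 ≈ 1.15 m/s².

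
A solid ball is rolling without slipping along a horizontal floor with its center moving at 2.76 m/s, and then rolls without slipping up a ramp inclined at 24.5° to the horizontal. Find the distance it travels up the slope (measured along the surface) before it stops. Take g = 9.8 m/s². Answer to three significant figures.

The moment of inertia is (2/5)MR², giving k ≡ I/(MR²) = 0.4.
Since it rolls without slipping, ω = v/R and KE = ½Mv² + ½Iω² = ½(1+k)Mv² = (7/10)Mv².
Setting this equal to Mgh gives the vertical rise h = (1+k)v₀²/(2g) = 1.4×2.76²/(2×9.8) = 0.5441 m.
The distance along the slope is d = h/sinθ = 0.5441/sin24.5° ≈ 1.31 m.

d ≈ 1.31 m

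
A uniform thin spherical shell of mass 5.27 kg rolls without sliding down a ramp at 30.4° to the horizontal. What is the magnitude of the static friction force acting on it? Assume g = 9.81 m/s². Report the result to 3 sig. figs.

f ≈ 10.5 N

With I = (2/3)MR², the ratio k = I/(MR²) is 2/3.
Along the incline Mg sinθ − f = Ma, and torque about the center fR = Iα = kMR²(a/R) gives f = kMa.
Combining, a = g sinθ/(1+k) and f = kMa = kMg sinθ/(1+k).
f = (2/3) × 5.27 × 9.81 × sin30.4° / 1.667 ≈ 10.5 N.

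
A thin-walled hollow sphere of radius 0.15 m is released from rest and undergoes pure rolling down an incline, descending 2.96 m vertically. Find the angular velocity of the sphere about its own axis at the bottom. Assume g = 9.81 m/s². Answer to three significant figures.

With I = (2/3)MR², the ratio k = I/(MR²) is 2/3.
The rolling condition ω = v/R makes the rotational term ½I(v/R)² = ½kMv², so KE_total = ½(1+k)Mv² = (5/6)Mv².
Energy conservation Mgh = ½(1+k)Mv² gives v = √(2gh/(1+k)) = √(2 × 9.81 × 2.96 / 1.667) = 5.903 m/s.
Then ω = v/R = 5.903 / 0.15 ≈ 39.4 rad/s.

ω ≈ 39.4 rad/s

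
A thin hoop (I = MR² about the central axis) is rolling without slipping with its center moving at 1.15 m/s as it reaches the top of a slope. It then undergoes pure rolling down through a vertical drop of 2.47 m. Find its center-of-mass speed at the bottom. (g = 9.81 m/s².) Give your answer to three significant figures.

With I = MR², the ratio k = I/(MR²) is 1.
Since it rolls without slipping, ω = v/R and KE = ½Mv² + ½Iω² = ½(1+k)Mv² = Mv².
Conserving energy between top and bottom: Mv² = Mv₀² + Mgh, hence v² = v₀² + 2gh/(1+k).
v = √(1.15² + 2×9.81×2.47/2) = √25.55 ≈ 5.06 m/s.

v ≈ 5.06 m/s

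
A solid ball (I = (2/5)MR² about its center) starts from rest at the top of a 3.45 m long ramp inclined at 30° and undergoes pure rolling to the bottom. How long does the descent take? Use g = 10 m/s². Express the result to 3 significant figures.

For this body I = (2/5)MR², i.e. k = I/(MR²) = 0.4.
Translational: Mg sinθ − f = Ma. Rotational about the CM: fR = Iα = kMRa, so f = kMa.
Hence a = g sinθ/(1+k) = 10×sin30°/1.4 = 3.571 m/s².
With constant a from rest, t = √(2L/a) = √(2·3.45/3.571) ≈ 1.39 s.

t ≈ 1.39 s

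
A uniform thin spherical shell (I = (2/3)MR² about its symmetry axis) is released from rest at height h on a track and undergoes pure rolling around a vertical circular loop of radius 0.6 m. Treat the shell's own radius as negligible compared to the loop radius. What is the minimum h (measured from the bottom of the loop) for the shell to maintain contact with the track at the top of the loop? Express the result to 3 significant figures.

h_min ≈ 1.70 m

The moment of inertia is (2/3)MR², giving k ≡ I/(MR²) = 2/3.
At the top, contact is just lost when gravity alone supplies the centripetal force: Mg = Mv_top²/r, i.e. v_top² = gr.
With ω = v/R, the kinetic energy at speed v is ½(1+k)Mv² = (5/6)Mv².
Energy conservation from release (height h) to the top (height 2r): Mgh = Mg(2r) + (5/6)M·gr.
Thus h_min = 2r + (1+k)r/2 = r(2 + 1.667/2) = 0.6 × 2.833 ≈ 1.70 m.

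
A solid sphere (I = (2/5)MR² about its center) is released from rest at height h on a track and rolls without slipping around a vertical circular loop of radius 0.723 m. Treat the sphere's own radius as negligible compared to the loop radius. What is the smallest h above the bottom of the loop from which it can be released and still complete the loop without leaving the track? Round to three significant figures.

h_min ≈ 1.95 m

With I = (2/5)MR², the ratio k = I/(MR²) is 0.4.
At the top of the loop, the minimum-contact condition is Mg = Mv_top²/r, so v_top² = gr.
With ω = v/R, the kinetic energy at speed v is ½(1+k)Mv² = (7/10)Mv².
Energy conservation from release (height h) to the top (height 2r): Mgh = Mg(2r) + (7/10)M·gr.
Thus h_min = 2r + (1+k)r/2 = r(2 + 1.4/2) = 0.723 × 2.7 ≈ 1.95 m.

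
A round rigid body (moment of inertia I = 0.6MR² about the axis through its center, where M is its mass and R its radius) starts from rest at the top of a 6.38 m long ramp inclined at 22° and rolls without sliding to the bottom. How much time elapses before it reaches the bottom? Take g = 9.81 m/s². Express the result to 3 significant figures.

t ≈ 2.36 s

Here I = 0.6MR², so the shape factor k = I/(MR²) = 0.6.
Newton's second law down the slope: Mg sinθ − f = Ma. The torque equation fR = Iα (with α = a/R) gives f = kMa.
Hence a = g sinθ/(1+k) = 9.81×sin22°/1.6 = 2.297 m/s².
With constant a from rest, t = √(2L/a) = √(2·6.38/2.297) ≈ 2.36 s.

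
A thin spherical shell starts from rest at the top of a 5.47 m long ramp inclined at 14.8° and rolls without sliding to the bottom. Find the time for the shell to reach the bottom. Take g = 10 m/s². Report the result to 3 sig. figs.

t ≈ 2.67 s

Here I = (2/3)MR², so the shape factor k = I/(MR²) = 2/3.
Along the incline Mg sinθ − f = Ma, and torque about the center fR = Iα = kMR²(a/R) gives f = kMa.
Hence a = g sinθ/(1+k) = 10×sin14.8°/1.667 = 1.533 m/s².
With constant a from rest, t = √(2L/a) = √(2·5.47/1.533) ≈ 2.67 s.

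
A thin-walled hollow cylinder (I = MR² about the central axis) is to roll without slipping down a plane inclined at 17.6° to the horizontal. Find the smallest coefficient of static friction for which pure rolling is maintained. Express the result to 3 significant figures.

μ_min ≈ 0.159

Here I = MR², so the shape factor k = I/(MR²) = 1.
Translational: Mg sinθ − f = Ma. Rotational about the CM: fR = Iα = kMRa, so f = kMa.
These give a = g sinθ/(1+k) and the required friction f = kMg sinθ/(1+k).
The normal force is N = Mg cosθ, so μ_min = f/N = k tanθ/(1+k).
μ_min = 1 × tan17.6° / 2 ≈ 0.159.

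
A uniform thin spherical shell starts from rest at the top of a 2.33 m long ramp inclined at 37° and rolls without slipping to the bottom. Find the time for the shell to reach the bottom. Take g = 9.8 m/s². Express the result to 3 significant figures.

t ≈ 1.15 s

With I = (2/3)MR², the ratio k = I/(MR²) is 2/3.
Newton's second law down the slope: Mg sinθ − f = Ma. The torque equation fR = Iα (with α = a/R) gives f = kMa.
Hence a = g sinθ/(1+k) = 9.8×sin37°/1.667 = 3.539 m/s².
Starting from rest, L = ½at², so t = √(2L/a) = √(2×2.33/3.539) ≈ 1.15 s.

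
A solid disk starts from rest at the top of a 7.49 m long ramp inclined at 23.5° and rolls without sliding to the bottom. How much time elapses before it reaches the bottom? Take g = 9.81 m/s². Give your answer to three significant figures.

t ≈ 2.40 s

The moment of inertia is (1/2)MR², giving k ≡ I/(MR²) = 0.5.
Translational: Mg sinθ − f = Ma. Rotational about the CM: fR = Iα = kMRa, so f = kMa.
Hence a = g sinθ/(1+k) = 9.81×sin23.5°/1.5 = 2.608 m/s².
Starting from rest, L = ½at², so t = √(2L/a) = √(2×7.49/2.608) ≈ 2.40 s.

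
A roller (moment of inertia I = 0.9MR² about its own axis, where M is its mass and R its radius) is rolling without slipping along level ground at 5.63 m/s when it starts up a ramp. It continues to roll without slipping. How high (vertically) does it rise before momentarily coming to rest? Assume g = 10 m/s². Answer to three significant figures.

With I = 0.9MR², the ratio k = I/(MR²) is 0.9.
Pure rolling means v = ωR; then KE = ½Mv² + ½I(v/R)² = ½(1+k)Mv² = (19/20)Mv².
All of this converts to potential energy at the highest point: (19/20)Mv₀² = Mgh.
Thus h = (1+k)v₀²/(2g) = 1.9 × 5.63² / (2 × 10) ≈ 3.01 m.

h ≈ 3.01 m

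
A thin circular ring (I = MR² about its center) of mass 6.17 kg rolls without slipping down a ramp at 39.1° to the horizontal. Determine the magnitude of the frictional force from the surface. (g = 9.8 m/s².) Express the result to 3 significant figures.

f ≈ 19.1 N

For this body I = MR², i.e. k = I/(MR²) = 1.
Along the incline Mg sinθ − f = Ma, and torque about the center fR = Iα = kMR²(a/R) gives f = kMa.
Combining, a = g sinθ/(1+k) and f = kMa = kMg sinθ/(1+k).
f = 1 × 6.17 × 9.8 × sin39.1° / 2 ≈ 19.1 N.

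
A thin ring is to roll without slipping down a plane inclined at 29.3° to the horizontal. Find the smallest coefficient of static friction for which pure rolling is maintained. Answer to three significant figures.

μ_min ≈ 0.281

The moment of inertia is MR², giving k ≡ I/(MR²) = 1.
Translational: Mg sinθ − f = Ma. Rotational about the CM: fR = Iα = kMRa, so f = kMa.
These give a = g sinθ/(1+k) and the required friction f = kMg sinθ/(1+k).
With N = Mg cosθ, the no-slip condition f ≤ μN gives μ_min = f/N = k tanθ/(1+k).
μ_min = 1 × tan29.3° / 2 ≈ 0.281.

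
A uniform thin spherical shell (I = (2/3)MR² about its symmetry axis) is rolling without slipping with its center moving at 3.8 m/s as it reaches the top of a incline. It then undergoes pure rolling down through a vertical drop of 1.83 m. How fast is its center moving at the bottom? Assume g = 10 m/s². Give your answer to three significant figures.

For this body I = (2/3)MR², i.e. k = I/(MR²) = 2/3.
Rolling without slipping gives ω = v/R, so the total kinetic energy is ½Mv² + ½Iω² = ½(1+k)Mv² = (5/6)Mv².
Conserving energy between top and bottom: (5/6)Mv² = (5/6)Mv₀² + Mgh, hence v² = v₀² + 2gh/(1+k).
v = √(3.8² + 2×10×1.83/1.667) = √36.4 ≈ 6.03 m/s.

v ≈ 6.03 m/s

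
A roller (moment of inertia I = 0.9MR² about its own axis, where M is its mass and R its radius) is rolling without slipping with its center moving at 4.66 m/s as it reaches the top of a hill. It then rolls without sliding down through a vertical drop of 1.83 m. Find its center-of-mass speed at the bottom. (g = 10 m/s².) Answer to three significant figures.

v ≈ 6.40 m/s

The moment of inertia is 0.9MR², giving k ≡ I/(MR²) = 0.9.
The rolling condition ω = v/R makes the rotational term ½I(v/R)² = ½kMv², so KE_total = ½(1+k)Mv² = (19/20)Mv².
Conserving energy between top and bottom: (19/20)Mv² = (19/20)Mv₀² + Mgh, hence v² = v₀² + 2gh/(1+k).
v = √(4.66² + 2×10×1.83/1.9) = √40.98 ≈ 6.40 m/s.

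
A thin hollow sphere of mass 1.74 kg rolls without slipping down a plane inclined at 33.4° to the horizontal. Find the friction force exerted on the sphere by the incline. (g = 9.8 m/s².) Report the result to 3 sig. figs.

For this body I = (2/3)MR², i.e. k = I/(MR²) = 2/3.
Newton's second law down the slope: Mg sinθ − f = Ma. The torque equation fR = Iα (with α = a/R) gives f = kMa.
Combining, a = g sinθ/(1+k) and f = kMa = kMg sinθ/(1+k).
f = (2/3) × 1.74 × 9.8 × sin33.4° / 1.667 ≈ 3.75 N.

f ≈ 3.75 N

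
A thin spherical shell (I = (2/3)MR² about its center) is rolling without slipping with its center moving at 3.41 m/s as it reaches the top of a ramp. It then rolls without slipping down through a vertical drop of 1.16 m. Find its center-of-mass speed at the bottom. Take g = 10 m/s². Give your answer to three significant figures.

With I = (2/3)MR², the ratio k = I/(MR²) is 2/3.
Rolling without slipping gives ω = v/R, so the total kinetic energy is ½Mv² + ½Iω² = ½(1+k)Mv² = (5/6)Mv².
Energy conservation: (5/6)Mv₀² + Mgh = (5/6)Mv², so v² = v₀² + 2gh/(1+k).
v = √(3.41² + 2×10×1.16/1.667) = √25.55 ≈ 5.05 m/s.

v ≈ 5.05 m/s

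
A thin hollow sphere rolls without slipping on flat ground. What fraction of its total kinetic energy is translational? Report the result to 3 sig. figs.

fraction ≈ 0.600

Here I = (2/3)MR², so the shape factor k = I/(MR²) = 2/3.
With ω = v/R, KE_trans = ½Mv² and KE_rot = ½Iω² = ½kMv², so KE_total = ½(1+k)Mv².
The translational fraction is therefore 1/(1+k) = 1/1.667 ≈ 0.600.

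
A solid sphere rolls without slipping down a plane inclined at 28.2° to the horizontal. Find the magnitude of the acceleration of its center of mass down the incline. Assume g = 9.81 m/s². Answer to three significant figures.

a ≈ 3.31 m/s²

The moment of inertia is (2/5)MR², giving k ≡ I/(MR²) = 0.4.
Newton's second law down the slope: Mg sinθ − f = Ma. The torque equation fR = Iα (with α = a/R) gives f = kMa.
Eliminating f: Mg sinθ = (1+k)Ma, so a = g sinθ/(1+k) = 9.81 × sin28.2° / 1.4 ≈ 3.31 m/s².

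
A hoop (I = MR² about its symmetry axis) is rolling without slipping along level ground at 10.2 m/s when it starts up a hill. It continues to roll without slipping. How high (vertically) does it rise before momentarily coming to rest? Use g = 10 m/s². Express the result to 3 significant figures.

With I = MR², the ratio k = I/(MR²) is 1.
The rolling condition ω = v/R makes the rotational term ½I(v/R)² = ½kMv², so KE_total = ½(1+k)Mv² = Mv².
At the top the kinetic energy is zero, so Mv₀² = Mgh.
Thus h = (1+k)v₀²/(2g) = 2 × 10.2² / (2 × 10) ≈ 10.4 m.

h ≈ 10.4 m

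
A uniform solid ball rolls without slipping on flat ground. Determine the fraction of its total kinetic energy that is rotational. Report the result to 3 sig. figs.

fraction ≈ 0.286

The moment of inertia is (2/5)MR², giving k ≡ I/(MR²) = 0.4.
Since ω = v/R, the translational part is ½Mv² and the rotational part is ½I(v/R)² = ½kMv²; the total is ½(1+k)Mv².
The rotational fraction is therefore k/(1+k) = 0.4/1.4 ≈ 0.286.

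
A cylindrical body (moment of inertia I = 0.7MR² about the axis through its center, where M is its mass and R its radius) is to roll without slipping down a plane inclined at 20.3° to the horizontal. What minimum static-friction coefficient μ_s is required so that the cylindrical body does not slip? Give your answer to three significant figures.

For this body I = 0.7MR², i.e. k = I/(MR²) = 0.7.
Along the incline Mg sinθ − f = Ma, and torque about the center fR = Iα = kMR²(a/R) gives f = kMa.
These give a = g sinθ/(1+k) and the required friction f = kMg sinθ/(1+k).
With N = Mg cosθ, the no-slip condition f ≤ μN gives μ_min = f/N = k tanθ/(1+k).
μ_min = 0.7 × tan20.3° / 1.7 ≈ 0.152.

μ_min ≈ 0.152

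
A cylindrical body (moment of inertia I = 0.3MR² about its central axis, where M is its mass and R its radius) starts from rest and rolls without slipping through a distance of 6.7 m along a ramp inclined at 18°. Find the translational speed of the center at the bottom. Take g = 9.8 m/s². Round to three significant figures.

v ≈ 5.59 m/s

Here I = 0.3MR², so the shape factor k = I/(MR²) = 0.3.
Pure rolling means v = ωR; then KE = ½Mv² + ½I(v/R)² = ½(1+k)Mv² = (13/20)Mv².
The vertical drop is h = L sinθ = 6.7 × sin18° = 2.07 m.
Energy conservation: Mgh = (13/20)Mv², so v = √(2gh/(1+k)) = √(2 × 9.8 × 2.07 / 1.3) ≈ 5.59 m/s.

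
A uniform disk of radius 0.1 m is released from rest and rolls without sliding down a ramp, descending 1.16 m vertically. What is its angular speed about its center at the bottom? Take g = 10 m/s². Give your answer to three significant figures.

ω ≈ 39.3 rad/s

For this body I = (1/2)MR², i.e. k = I/(MR²) = 0.5.
Rolling without slipping gives ω = v/R, so the total kinetic energy is ½Mv² + ½Iω² = ½(1+k)Mv² = (3/4)Mv².
Energy conservation Mgh = ½(1+k)Mv² gives v = √(2gh/(1+k)) = √(2 × 10 × 1.16 / 1.5) = 3.933 m/s.
Then ω = v/R = 3.933 / 0.1 ≈ 39.3 rad/s.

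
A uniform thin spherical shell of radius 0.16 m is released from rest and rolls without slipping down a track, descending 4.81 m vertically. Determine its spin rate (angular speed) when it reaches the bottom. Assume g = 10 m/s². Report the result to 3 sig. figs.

ω ≈ 47.5 rad/s

For this body I = (2/3)MR², i.e. k = I/(MR²) = 2/3.
Pure rolling means v = ωR; then KE = ½Mv² + ½I(v/R)² = ½(1+k)Mv² = (5/6)Mv².
Energy conservation Mgh = ½(1+k)Mv² gives v = √(2gh/(1+k)) = √(2 × 10 × 4.81 / 1.667) = 7.597 m/s.
The angular speed follows from ω = v/R = 7.597/0.16 ≈ 47.5 rad/s.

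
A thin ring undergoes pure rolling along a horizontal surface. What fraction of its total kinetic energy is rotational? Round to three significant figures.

Here I = MR², so the shape factor k = I/(MR²) = 1.
Since ω = v/R, the translational part is ½Mv² and the rotational part is ½I(v/R)² = ½kMv²; the total is ½(1+k)Mv².
The rotational fraction is therefore k/(1+k) = 1/2 ≈ 0.500.

fraction ≈ 0.500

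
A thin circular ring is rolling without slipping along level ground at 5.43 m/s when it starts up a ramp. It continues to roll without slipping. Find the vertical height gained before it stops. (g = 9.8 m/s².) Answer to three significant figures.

h ≈ 3.01 m

The moment of inertia is MR², giving k ≡ I/(MR²) = 1.
Pure rolling means v = ωR; then KE = ½Mv² + ½I(v/R)² = ½(1+k)Mv² = Mv².
All of this converts to potential energy at the highest point: Mv₀² = Mgh.
Thus h = (1+k)v₀²/(2g) = 2 × 5.43² / (2 × 9.8) ≈ 3.01 m.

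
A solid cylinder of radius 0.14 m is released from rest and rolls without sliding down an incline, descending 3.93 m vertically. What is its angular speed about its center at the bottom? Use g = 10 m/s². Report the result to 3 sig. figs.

For this body I = (1/2)MR², i.e. k = I/(MR²) = 0.5.
Since it rolls without slipping, ω = v/R and KE = ½Mv² + ½Iω² = ½(1+k)Mv² = (3/4)Mv².
Energy conservation Mgh = ½(1+k)Mv² gives v = √(2gh/(1+k)) = √(2 × 10 × 3.93 / 1.5) = 7.239 m/s.
The angular speed follows from ω = v/R = 7.239/0.14 ≈ 51.7 rad/s.

ω ≈ 51.7 rad/s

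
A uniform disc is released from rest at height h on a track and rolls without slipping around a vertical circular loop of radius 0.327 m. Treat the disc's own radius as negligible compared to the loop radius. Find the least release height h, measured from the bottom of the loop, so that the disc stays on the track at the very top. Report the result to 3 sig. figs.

The moment of inertia is (1/2)MR², giving k ≡ I/(MR²) = 0.5.
At the top, contact is just lost when gravity alone supplies the centripetal force: Mg = Mv_top²/r, i.e. v_top² = gr.
With ω = v/R, the kinetic energy at speed v is ½(1+k)Mv² = (3/4)Mv².
Energy conservation from release (height h) to the top (height 2r): Mgh = Mg(2r) + (3/4)M·gr.
Thus h_min = 2r + (1+k)r/2 = r(2 + 1.5/2) = 0.327 × 2.75 ≈ 0.899 m.

h_min ≈ 0.899 m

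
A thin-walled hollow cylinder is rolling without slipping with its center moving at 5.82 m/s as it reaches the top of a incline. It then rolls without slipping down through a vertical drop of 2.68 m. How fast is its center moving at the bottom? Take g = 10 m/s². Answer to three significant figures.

v ≈ 7.79 m/s

Here I = MR², so the shape factor k = I/(MR²) = 1.
The rolling condition ω = v/R makes the rotational term ½I(v/R)² = ½kMv², so KE_total = ½(1+k)Mv² = Mv².
Conserving energy between top and bottom: Mv² = Mv₀² + Mgh, hence v² = v₀² + 2gh/(1+k).
v = √(5.82² + 2×10×2.68/2) = √60.67 ≈ 7.79 m/s.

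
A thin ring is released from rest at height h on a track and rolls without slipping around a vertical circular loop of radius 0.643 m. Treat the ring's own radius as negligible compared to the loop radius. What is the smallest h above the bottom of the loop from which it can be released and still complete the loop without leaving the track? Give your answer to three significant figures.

For this body I = MR², i.e. k = I/(MR²) = 1.
At the top of the loop, the minimum-contact condition is Mg = Mv_top²/r, so v_top² = gr.
With ω = v/R, the kinetic energy at speed v is ½(1+k)Mv² = Mv².
Energy conservation from release (height h) to the top (height 2r): Mgh = Mg(2r) + M·gr.
Thus h_min = 2r + (1+k)r/2 = r(2 + 2/2) = 0.643 × 3 ≈ 1.93 m.

h_min ≈ 1.93 m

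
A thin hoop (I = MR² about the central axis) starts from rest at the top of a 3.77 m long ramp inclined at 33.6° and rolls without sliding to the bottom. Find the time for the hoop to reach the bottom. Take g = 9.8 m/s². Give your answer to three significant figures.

Here I = MR², so the shape factor k = I/(MR²) = 1.
Translational: Mg sinθ − f = Ma. Rotational about the CM: fR = Iα = kMRa, so f = kMa.
Hence a = g sinθ/(1+k) = 9.8×sin33.6°/2 = 2.712 m/s².
With constant a from rest, t = √(2L/a) = √(2·3.77/2.712) ≈ 1.67 s.

t ≈ 1.67 s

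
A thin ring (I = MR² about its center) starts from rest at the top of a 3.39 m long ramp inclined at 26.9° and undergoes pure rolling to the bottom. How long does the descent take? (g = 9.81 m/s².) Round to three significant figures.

t ≈ 1.75 s

Here I = MR², so the shape factor k = I/(MR²) = 1.
Newton's second law down the slope: Mg sinθ − f = Ma. The torque equation fR = Iα (with α = a/R) gives f = kMa.
Hence a = g sinθ/(1+k) = 9.81×sin26.9°/2 = 2.219 m/s².
With constant a from rest, t = √(2L/a) = √(2·3.39/2.219) ≈ 1.75 s.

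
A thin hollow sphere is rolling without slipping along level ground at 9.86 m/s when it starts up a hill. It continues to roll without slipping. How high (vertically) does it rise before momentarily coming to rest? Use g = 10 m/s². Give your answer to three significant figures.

h ≈ 8.10 m

With I = (2/3)MR², the ratio k = I/(MR²) is 2/3.
The rolling condition ω = v/R makes the rotational term ½I(v/R)² = ½kMv², so KE_total = ½(1+k)Mv² = (5/6)Mv².
At the top the kinetic energy is zero, so (5/6)Mv₀² = Mgh.
Thus h = (1+k)v₀²/(2g) = 1.667 × 9.86² / (2 × 10) ≈ 8.10 m.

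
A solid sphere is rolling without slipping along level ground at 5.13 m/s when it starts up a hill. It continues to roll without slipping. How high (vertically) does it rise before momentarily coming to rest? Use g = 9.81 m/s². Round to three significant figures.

The moment of inertia is (2/5)MR², giving k ≡ I/(MR²) = 0.4.
The rolling condition ω = v/R makes the rotational term ½I(v/R)² = ½kMv², so KE_total = ½(1+k)Mv² = (7/10)Mv².
At the top the kinetic energy is zero, so (7/10)Mv₀² = Mgh.
Thus h = (1+k)v₀²/(2g) = 1.4 × 5.13² / (2 × 9.81) ≈ 1.88 m.

h ≈ 1.88 m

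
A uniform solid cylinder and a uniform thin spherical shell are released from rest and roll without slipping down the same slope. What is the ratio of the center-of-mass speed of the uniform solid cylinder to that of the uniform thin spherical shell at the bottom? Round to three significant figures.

Each satisfies Mgh = ½(1+k)Mv² with k = I/(MR²), so v ∝ 1/√(1+k).
For the uniform solid cylinder k = 0.5; for the uniform thin spherical shell k = 2/3.
v₁/v₂ = √((1+k₂)/(1+k₁)) = √(1.667/1.5) ≈ 1.05.

v_ratio ≈ 1.05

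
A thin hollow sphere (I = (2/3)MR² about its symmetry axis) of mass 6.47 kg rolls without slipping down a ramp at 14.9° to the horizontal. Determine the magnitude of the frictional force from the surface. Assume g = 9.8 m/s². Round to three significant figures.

For this body I = (2/3)MR², i.e. k = I/(MR²) = 2/3.
Newton's second law down the slope: Mg sinθ − f = Ma. The torque equation fR = Iα (with α = a/R) gives f = kMa.
Combining, a = g sinθ/(1+k) and f = kMa = kMg sinθ/(1+k).
f = (2/3) × 6.47 × 9.8 × sin14.9° / 1.667 ≈ 6.52 N.

f ≈ 6.52 N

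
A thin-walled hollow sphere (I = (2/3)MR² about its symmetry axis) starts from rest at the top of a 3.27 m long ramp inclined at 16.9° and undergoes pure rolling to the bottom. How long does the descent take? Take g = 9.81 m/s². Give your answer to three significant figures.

t ≈ 1.96 s

For this body I = (2/3)MR², i.e. k = I/(MR²) = 2/3.
Translational: Mg sinθ − f = Ma. Rotational about the CM: fR = Iα = kMRa, so f = kMa.
Hence a = g sinθ/(1+k) = 9.81×sin16.9°/1.667 = 1.711 m/s².
Starting from rest, L = ½at², so t = √(2L/a) = √(2×3.27/1.711) ≈ 1.96 s.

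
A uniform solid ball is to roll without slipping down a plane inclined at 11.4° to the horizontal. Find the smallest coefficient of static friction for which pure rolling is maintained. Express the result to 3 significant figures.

With I = (2/5)MR², the ratio k = I/(MR²) is 0.4.
Translational: Mg sinθ − f = Ma. Rotational about the CM: fR = Iα = kMRa, so f = kMa.
These give a = g sinθ/(1+k) and the required friction f = kMg sinθ/(1+k).
The normal force is N = Mg cosθ, so μ_min = f/N = k tanθ/(1+k).
μ_min = 0.4 × tan11.4° / 1.4 ≈ 0.0576.

μ_min ≈ 0.0576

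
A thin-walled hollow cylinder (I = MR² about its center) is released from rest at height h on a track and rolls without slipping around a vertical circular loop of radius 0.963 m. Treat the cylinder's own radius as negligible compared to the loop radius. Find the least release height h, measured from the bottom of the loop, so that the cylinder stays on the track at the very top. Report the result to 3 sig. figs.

h_min ≈ 2.89 m

For this body I = MR², i.e. k = I/(MR²) = 1.
At the top of the loop, the minimum-contact condition is Mg = Mv_top²/r, so v_top² = gr.
With ω = v/R, the kinetic energy at speed v is ½(1+k)Mv² = Mv².
Energy conservation from release (height h) to the top (height 2r): Mgh = Mg(2r) + M·gr.
Thus h_min = 2r + (1+k)r/2 = r(2 + 2/2) = 0.963 × 3 ≈ 2.89 m.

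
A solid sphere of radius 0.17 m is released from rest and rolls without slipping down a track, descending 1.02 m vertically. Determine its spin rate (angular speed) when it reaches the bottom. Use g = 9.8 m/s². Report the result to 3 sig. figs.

ω ≈ 22.2 rad/s

With I = (2/5)MR², the ratio k = I/(MR²) is 0.4.
Pure rolling means v = ωR; then KE = ½Mv² + ½I(v/R)² = ½(1+k)Mv² = (7/10)Mv².
Energy conservation Mgh = ½(1+k)Mv² gives v = √(2gh/(1+k)) = √(2 × 9.8 × 1.02 / 1.4) = 3.779 m/s.
Then ω = v/R = 3.779 / 0.17 ≈ 22.2 rad/s.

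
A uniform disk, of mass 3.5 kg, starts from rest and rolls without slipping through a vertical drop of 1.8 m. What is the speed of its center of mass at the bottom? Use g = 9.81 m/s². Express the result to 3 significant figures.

With I = (1/2)MR², the ratio k = I/(MR²) is 0.5.
The rolling condition ω = v/R makes the rotational term ½I(v/R)² = ½kMv², so KE_total = ½(1+k)Mv² = (3/4)Mv².
Setting Mgh = (3/4)Mv² gives v = √(2gh/(1+k)) = √(2·9.81·1.8/1.5) ≈ 4.85 m/s.

v ≈ 4.85 m/s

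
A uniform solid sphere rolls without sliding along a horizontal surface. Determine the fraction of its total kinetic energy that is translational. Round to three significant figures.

Here I = (2/5)MR², so the shape factor k = I/(MR²) = 0.4.
Since ω = v/R, the translational part is ½Mv² and the rotational part is ½I(v/R)² = ½kMv²; the total is ½(1+k)Mv².
The translational fraction is therefore 1/(1+k) = 1/1.4 ≈ 0.714.

fraction ≈ 0.714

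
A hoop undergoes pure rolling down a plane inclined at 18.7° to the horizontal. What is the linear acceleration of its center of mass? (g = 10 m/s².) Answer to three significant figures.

a ≈ 1.60 m/s²

For this body I = MR², i.e. k = I/(MR²) = 1.
Translational: Mg sinθ − f = Ma. Rotational about the CM: fR = Iα = kMRa, so f = kMa.
Eliminating f: Mg sinθ = (1+k)Ma, so a = g sinθ/(1+k) = 10 × sin18.7° / 2 ≈ 1.60 m/s².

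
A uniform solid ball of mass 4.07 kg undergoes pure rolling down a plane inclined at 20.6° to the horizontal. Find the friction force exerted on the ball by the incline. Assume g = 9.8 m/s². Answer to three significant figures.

The moment of inertia is (2/5)MR², giving k ≡ I/(MR²) = 0.4.
Newton's second law down the slope: Mg sinθ − f = Ma. The torque equation fR = Iα (with α = a/R) gives f = kMa.
Combining, a = g sinθ/(1+k) and f = kMa = kMg sinθ/(1+k).
f = 0.4 × 4.07 × 9.8 × sin20.6° / 1.4 ≈ 4.01 N.

f ≈ 4.01 N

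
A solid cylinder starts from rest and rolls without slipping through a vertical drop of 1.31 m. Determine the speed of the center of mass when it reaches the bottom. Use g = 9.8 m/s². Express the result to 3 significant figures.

v ≈ 4.14 m/s

Here I = (1/2)MR², so the shape factor k = I/(MR²) = 0.5.
Rolling without slipping gives ω = v/R, so the total kinetic energy is ½Mv² + ½Iω² = ½(1+k)Mv² = (3/4)Mv².
Setting Mgh = (3/4)Mv² gives v = √(2gh/(1+k)) = √(2·9.8·1.31/1.5) ≈ 4.14 m/s.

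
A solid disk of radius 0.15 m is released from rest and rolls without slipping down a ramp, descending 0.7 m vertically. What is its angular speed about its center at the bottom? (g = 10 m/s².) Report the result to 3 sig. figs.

ω ≈ 20.4 rad/s

For this body I = (1/2)MR², i.e. k = I/(MR²) = 0.5.
Since it rolls without slipping, ω = v/R and KE = ½Mv² + ½Iω² = ½(1+k)Mv² = (3/4)Mv².
Energy conservation Mgh = ½(1+k)Mv² gives v = √(2gh/(1+k)) = √(2 × 10 × 0.7 / 1.5) = 3.055 m/s.
The angular speed follows from ω = v/R = 3.055/0.15 ≈ 20.4 rad/s.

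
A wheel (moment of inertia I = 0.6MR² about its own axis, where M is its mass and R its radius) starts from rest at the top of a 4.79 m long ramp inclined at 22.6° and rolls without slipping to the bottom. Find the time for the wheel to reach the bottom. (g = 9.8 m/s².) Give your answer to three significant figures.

t ≈ 2.02 s

Here I = 0.6MR², so the shape factor k = I/(MR²) = 0.6.
Newton's second law down the slope: Mg sinθ − f = Ma. The torque equation fR = Iα (with α = a/R) gives f = kMa.
Hence a = g sinθ/(1+k) = 9.8×sin22.6°/1.6 = 2.354 m/s².
With constant a from rest, t = √(2L/a) = √(2·4.79/2.354) ≈ 2.02 s.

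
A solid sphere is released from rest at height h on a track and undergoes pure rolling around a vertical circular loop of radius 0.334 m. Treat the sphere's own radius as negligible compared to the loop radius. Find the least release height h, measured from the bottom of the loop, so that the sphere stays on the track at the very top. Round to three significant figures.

The moment of inertia is (2/5)MR², giving k ≡ I/(MR²) = 0.4.
At the top of the loop, the minimum-contact condition is Mg = Mv_top²/r, so v_top² = gr.
With ω = v/R, the kinetic energy at speed v is ½(1+k)Mv² = (7/10)Mv².
Energy conservation from release (height h) to the top (height 2r): Mgh = Mg(2r) + (7/10)M·gr.
Thus h_min = 2r + (1+k)r/2 = r(2 + 1.4/2) = 0.334 × 2.7 ≈ 0.902 m.

h_min ≈ 0.902 m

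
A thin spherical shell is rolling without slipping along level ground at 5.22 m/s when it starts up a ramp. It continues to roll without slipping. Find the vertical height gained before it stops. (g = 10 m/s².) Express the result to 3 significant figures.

h ≈ 2.27 m

For this body I = (2/3)MR², i.e. k = I/(MR²) = 2/3.
Since it rolls without slipping, ω = v/R and KE = ½Mv² + ½Iω² = ½(1+k)Mv² = (5/6)Mv².
At the top the kinetic energy is zero, so (5/6)Mv₀² = Mgh.
Thus h = (1+k)v₀²/(2g) = 1.667 × 5.22² / (2 × 10) ≈ 2.27 m.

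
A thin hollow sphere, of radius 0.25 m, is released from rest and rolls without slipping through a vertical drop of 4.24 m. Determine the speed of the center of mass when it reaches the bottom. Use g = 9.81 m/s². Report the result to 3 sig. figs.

For this body I = (2/3)MR², i.e. k = I/(MR²) = 2/3.
The rolling condition ω = v/R makes the rotational term ½I(v/R)² = ½kMv², so KE_total = ½(1+k)Mv² = (5/6)Mv².
Energy conservation: Mgh = (5/6)Mv², so v = √(2gh/(1+k)) = √(2 × 9.81 × 4.24 / 1.667) ≈ 7.06 m/s.

v ≈ 7.06 m/s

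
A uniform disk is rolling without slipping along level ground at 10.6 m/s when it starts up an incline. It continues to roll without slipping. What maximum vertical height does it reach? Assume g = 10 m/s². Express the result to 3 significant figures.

h ≈ 8.43 m

With I = (1/2)MR², the ratio k = I/(MR²) is 0.5.
Since it rolls without slipping, ω = v/R and KE = ½Mv² + ½Iω² = ½(1+k)Mv² = (3/4)Mv².
At the top the kinetic energy is zero, so (3/4)Mv₀² = Mgh.
Thus h = (1+k)v₀²/(2g) = 1.5 × 10.6² / (2 × 10) ≈ 8.43 m.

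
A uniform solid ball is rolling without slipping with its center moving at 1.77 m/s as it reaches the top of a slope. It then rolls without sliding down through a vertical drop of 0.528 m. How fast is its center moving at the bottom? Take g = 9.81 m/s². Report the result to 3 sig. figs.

The moment of inertia is (2/5)MR², giving k ≡ I/(MR²) = 0.4.
The rolling condition ω = v/R makes the rotational term ½I(v/R)² = ½kMv², so KE_total = ½(1+k)Mv² = (7/10)Mv².
Conserving energy between top and bottom: (7/10)Mv² = (7/10)Mv₀² + Mgh, hence v² = v₀² + 2gh/(1+k).
v = √(1.77² + 2×9.81×0.528/1.4) = √10.53 ≈ 3.25 m/s.

v ≈ 3.25 m/s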